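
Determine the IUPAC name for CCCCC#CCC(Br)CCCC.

The longest carbon chain that includes the multiple bond has 12 carbons, so the parent hydride is dodecane.
A C≡C triple bond in the chain gives the infix -yne-.
The numbering direction is chosen so that numbering from this end puts the triple bond at C-5 rather than C-7.
With this numbering: the triple bond between C-5 and C-6; a bromo group at C-8.
Assembling the pieces gives 8-bromododec-5-yne.

8-bromododec-5-yne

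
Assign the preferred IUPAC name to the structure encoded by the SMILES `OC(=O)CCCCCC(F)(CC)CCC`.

Counting along the main chain through the –COOH group gives 10 carbons: the parent is decane.
The highest-priority functional group is a carboxylic acid (terminal –COOH), so the name ends in -oic acid.
Number the chain so that the carboxylic acid carbon is C-1 by definition.
With this numbering: an ethyl group at C-7; a fluoro group at C-7.
Substituent prefixes are cited in alphabetical order (multiplying prefixes like di-/tri- are ignored for ordering).
Assembling the pieces gives 7-ethyl-7-fluorodecanoic acid.

7-ethyl-7-fluorodecanoic acid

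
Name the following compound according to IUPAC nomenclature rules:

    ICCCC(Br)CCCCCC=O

7-bromo-10-iododecanal

Counting along the main chain through the –CHO group gives 10 carbons: the parent is decane.
The highest-priority functional group is an aldehyde (terminal –CHO), so the name ends in -al.
The numbering direction is chosen so that the aldehyde carbon is C-1 by definition.
This places a bromo group at C-7; an iodo group at C-10.
The substituents are ordered alphabetically, ignoring any di-/tri- multipliers.
Putting it together: 7-bromo-10-iododecanal.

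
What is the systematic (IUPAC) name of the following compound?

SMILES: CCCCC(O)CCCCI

1-iodononan-5-ol

The longest chain bearing the –OH group is 9 carbons long (nonane).
An alcohol (–OH) is the principal characteristic group, giving the suffix -ol.
Number the chain so that the substituent locant set {1} is lower than {9} at the first point of difference.
This places the hydroxyl at C-5; an iodo group at C-1.
Putting it together: 1-iodononan-5-ol.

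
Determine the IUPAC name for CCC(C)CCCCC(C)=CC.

The longest carbon chain that includes the multiple bond has 10 carbons, so the parent hydride is decane.
The chain contains a C=C double bond, so the unsaturation ending is -ene.
Choose the numbering such that numbering from this end puts the double bond at C-2 rather than C-8.
This places the double bond between C-2 and C-3; methyl groups at C-3 and C-8.
Assembling the pieces gives 3,8-dimethyldec-2-ene.

3,8-dimethyldec-2-ene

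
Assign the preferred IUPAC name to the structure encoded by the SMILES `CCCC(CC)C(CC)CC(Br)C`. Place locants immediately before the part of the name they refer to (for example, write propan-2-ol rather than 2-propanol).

The longest continuous carbon chain has 8 atoms, so the parent hydride is octane.
Choose the numbering such that the substituent locant set {2,4,5} is lower than {4,5,7} at the first point of difference.
With this numbering: a bromo group at C-2; ethyl groups at C-4 and C-5.
Prefixes are listed alphabetically: bromo, ethyl.
Putting it together: 2-bromo-4,5-diethyloctane.

2-bromo-4,5-diethyloctane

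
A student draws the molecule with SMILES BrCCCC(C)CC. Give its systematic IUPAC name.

1-bromo-4-methylhexane

The parent chain contains 6 carbons (hexane).
Number the chain so that the substituent locant set {1,4} is lower than {3,6} at the first point of difference.
This places a bromo group at C-1; a methyl group at C-4.
Prefixes are listed alphabetically: bromo, methyl.
Putting it together: 1-bromo-4-methylhexane.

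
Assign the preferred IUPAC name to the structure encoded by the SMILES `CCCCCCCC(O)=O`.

The longest carbon chain that includes the –COOH group has 8 carbons, so the parent hydride is octane.
The highest-priority functional group is a carboxylic acid (terminal –COOH), so the name ends in -oic acid.
The numbering direction is chosen so that the carboxylic acid carbon is C-1 by definition.
Assembling the pieces gives octanoic acid.

octanoic acid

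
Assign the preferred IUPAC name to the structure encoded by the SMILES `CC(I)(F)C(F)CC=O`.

The longest carbon chain that includes the –CHO group has 5 carbons, so the parent hydride is pentane.
An aldehyde (terminal –CHO) is the principal characteristic group, giving the suffix -al.
Choose the numbering such that the aldehyde carbon is C-1 by definition.
This places fluoro groups at C-3 and C-4; an iodo group at C-4.
The substituents are ordered alphabetically, ignoring any di-/tri- multipliers.
Assembling the pieces gives 3,4-difluoro-4-iodopentanal.

3,4-difluoro-4-iodopentanal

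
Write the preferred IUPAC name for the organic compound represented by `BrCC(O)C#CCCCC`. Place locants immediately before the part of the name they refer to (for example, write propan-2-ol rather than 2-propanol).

Counting along the main chain through the –OH group and the multiple bond gives 8 carbons: the parent is octane.
An alcohol (–OH) is the principal characteristic group, giving the suffix -ol.
A C≡C triple bond in the chain gives the infix -yne-.
The numbering direction is chosen so that numbering from this end puts the hydroxyl group at C-2 rather than C-7.
That gives the hydroxyl at C-2; the triple bond between C-3 and C-4; a bromo group at C-1.
The name is 1-bromooct-3-yn-2-ol.

1-bromooct-3-yn-2-ol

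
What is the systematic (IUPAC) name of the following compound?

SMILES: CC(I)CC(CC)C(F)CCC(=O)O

5-ethyl-4-fluoro-7-iodooctanoic acid

The longest carbon chain that includes the –COOH group has 8 carbons, so the parent hydride is octane.
A carboxylic acid (terminal –COOH) is the principal characteristic group, giving the suffix -oic acid.
The numbering direction is chosen so that the carboxylic acid carbon is C-1 by definition.
That gives an ethyl group at C-5; a fluoro group at C-4; an iodo group at C-7.
Prefixes are listed alphabetically: ethyl, fluoro, iodo.
The name is 5-ethyl-4-fluoro-7-iodooctanoic acid.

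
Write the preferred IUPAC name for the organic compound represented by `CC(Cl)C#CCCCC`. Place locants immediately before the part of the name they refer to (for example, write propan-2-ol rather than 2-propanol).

2-chlorooct-3-yne

The longest chain bearing the multiple bond is 8 carbons long (octane).
A C≡C triple bond in the chain gives the infix -yne-.
The numbering direction is chosen so that numbering from this end puts the triple bond at C-3 rather than C-5.
This places the triple bond between C-3 and C-4; a chloro group at C-2.
Putting it together: 2-chlorooct-3-yne.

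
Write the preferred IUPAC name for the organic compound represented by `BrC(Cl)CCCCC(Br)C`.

1,6-dibromo-1-chloroheptane

The longest carbon chain is 7 atoms: the parent is heptane.
Number the chain so that the substituent locant set {1,1,6} is lower than {2,7,7} at the first point of difference.
This places bromo groups at C-1 and C-6; a chloro group at C-1.
Substituent prefixes are cited in alphabetical order (multiplying prefixes like di-/tri- are ignored for ordering).
Putting it together: 1,6-dibromo-1-chloroheptane.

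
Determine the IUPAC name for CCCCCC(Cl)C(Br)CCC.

4-bromo-5-chlorodecane

The longest carbon chain is 10 atoms: the parent is decane.
Number the chain so that the substituent locant set {4,5} is lower than {6,7} at the first point of difference.
With this numbering: a bromo group at C-4; a chloro group at C-5.
The substituents are ordered alphabetically, ignoring any di-/tri- multipliers.
The name is 4-bromo-5-chlorodecane.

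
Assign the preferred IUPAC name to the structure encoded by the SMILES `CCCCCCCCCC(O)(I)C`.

2-iodoundecan-2-ol

The longest chain bearing the –OH group is 11 carbons long (undecane).
An alcohol (–OH) is the principal characteristic group, giving the suffix -ol.
Choose the numbering such that numbering from this end puts the hydroxyl group at C-2 rather than C-10.
That gives the hydroxyl at C-2; an iodo group at C-2.
Assembling the pieces gives 2-iodoundecan-2-ol.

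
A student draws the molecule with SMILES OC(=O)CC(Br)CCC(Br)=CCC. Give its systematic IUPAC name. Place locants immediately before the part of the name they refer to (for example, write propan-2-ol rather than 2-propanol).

3,6-dibromonon-6-enoic acid

The longest carbon chain that includes the –COOH group and the multiple bond has 9 carbons, so the parent hydride is nonane.
A carboxylic acid (terminal –COOH) is the principal characteristic group, giving the suffix -oic acid.
There is one C=C double bond, indicated by the ending -ene.
Number the chain so that the carboxylic acid carbon is C-1 by definition.
With this numbering: the double bond between C-6 and C-7; bromo groups at C-3 and C-6.
The name is 3,6-dibromonon-6-enoic acid.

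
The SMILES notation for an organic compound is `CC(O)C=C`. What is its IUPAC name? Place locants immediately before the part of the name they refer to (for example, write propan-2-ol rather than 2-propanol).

Counting along the main chain through the –OH group and the multiple bond gives 4 carbons: the parent is butane.
The principal characteristic group is an alcohol (–OH), named with the suffix -ol.
There is one C=C double bond, indicated by the ending -ene.
Number the chain so that numbering from this end puts the hydroxyl group at C-2 rather than C-3.
This places the hydroxyl at C-2; the double bond between C-3 and C-4.
Putting it together: but-3-en-2-ol.

but-3-en-2-ol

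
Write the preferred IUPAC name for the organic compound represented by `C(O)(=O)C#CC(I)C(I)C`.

Counting along the main chain through the –COOH group and the multiple bond gives 6 carbons: the parent is hexane.
The principal characteristic group is a carboxylic acid (terminal –COOH), named with the suffix -oic acid.
There is one C≡C triple bond, indicated by the ending -yne.
Choose the numbering such that the carboxylic acid carbon is C-1 by definition.
With this numbering: the triple bond between C-2 and C-3; iodo groups at C-4 and C-5.
Putting it together: 4,5-diiodohex-2-ynoic acid.

4,5-diiodohex-2-ynoic acid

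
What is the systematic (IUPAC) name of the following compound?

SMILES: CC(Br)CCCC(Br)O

The longest carbon chain that includes the –OH group has 6 carbons, so the parent hydride is hexane.
The highest-priority functional group is an alcohol (–OH), so the name ends in -ol.
Choose the numbering such that numbering from this end puts the hydroxyl group at C-1 rather than C-6.
This places the hydroxyl at C-1; bromo groups at C-1 and C-5.
The name is 1,5-dibromohexan-1-ol.

1,5-dibromohexan-1-ol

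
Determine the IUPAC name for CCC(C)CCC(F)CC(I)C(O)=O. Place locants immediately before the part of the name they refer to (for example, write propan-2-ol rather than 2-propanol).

The longest chain bearing the –COOH group is 9 carbons long (nonane).
The principal characteristic group is a carboxylic acid (terminal –COOH), named with the suffix -oic acid.
Choose the numbering such that the carboxylic acid carbon is C-1 by definition.
That gives a fluoro group at C-4; an iodo group at C-2; a methyl group at C-7.
The substituents are ordered alphabetically, ignoring any di-/tri- multipliers.
The name is 4-fluoro-2-iodo-7-methylnonanoic acid.

4-fluoro-2-iodo-7-methylnonanoic acid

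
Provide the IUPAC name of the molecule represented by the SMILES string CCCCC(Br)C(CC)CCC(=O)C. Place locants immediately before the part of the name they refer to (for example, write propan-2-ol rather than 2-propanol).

Counting along the main chain through the carbonyl gives 10 carbons: the parent is decane.
The principal characteristic group is a ketone (C=O on an internal carbon), named with the suffix -one.
The numbering direction is chosen so that numbering from this end puts the carbonyl group at C-2 rather than C-9.
This places the carbonyl at C-2; a bromo group at C-6; an ethyl group at C-5.
The substituents are ordered alphabetically, ignoring any di-/tri- multipliers.
Assembling the pieces gives 6-bromo-5-ethyldecan-2-one.

6-bromo-5-ethyldecan-2-one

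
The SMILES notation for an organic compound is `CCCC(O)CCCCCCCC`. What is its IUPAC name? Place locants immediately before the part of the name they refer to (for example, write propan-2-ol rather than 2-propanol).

The longest carbon chain that includes the –OH group has 12 carbons, so the parent hydride is dodecane.
The highest-priority functional group is an alcohol (–OH), so the name ends in -ol.
Choose the numbering such that numbering from this end puts the hydroxyl group at C-4 rather than C-9.
With this numbering: the hydroxyl at C-4.
Assembling the pieces gives dodecan-4-ol.

dodecan-4-ol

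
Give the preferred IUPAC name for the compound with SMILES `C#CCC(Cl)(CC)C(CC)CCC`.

4-chloro-4,5-diethyloct-1-yne

Counting along the main chain through the multiple bond gives 8 carbons: the parent is octane.
The chain contains a C≡C triple bond, so the unsaturation ending is -yne.
Choose the numbering such that numbering from this end puts the triple bond at C-1 rather than C-7.
With this numbering: the triple bond between C-1 and C-2; a chloro group at C-4; ethyl groups at C-4 and C-5.
Substituent prefixes are cited in alphabetical order (multiplying prefixes like di-/tri- are ignored for ordering).
Assembling the pieces gives 4-chloro-4,5-diethyloct-1-yne.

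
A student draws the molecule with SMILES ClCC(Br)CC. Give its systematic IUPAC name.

The parent chain contains 4 carbons (butane).
Choose the numbering such that the substituent locant set {1,2} is lower than {3,4} at the first point of difference.
That gives a bromo group at C-2; a chloro group at C-1.
Substituent prefixes are cited in alphabetical order (multiplying prefixes like di-/tri- are ignored for ordering).
Putting it together: 2-bromo-1-chlorobutane.

2-bromo-1-chlorobutane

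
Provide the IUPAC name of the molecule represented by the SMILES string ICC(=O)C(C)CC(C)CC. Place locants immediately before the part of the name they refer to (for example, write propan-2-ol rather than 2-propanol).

1-iodo-3,5-dimethylheptan-2-one

Counting along the main chain through the carbonyl gives 7 carbons: the parent is heptane.
A ketone (C=O on an internal carbon) is the principal characteristic group, giving the suffix -one.
Number the chain so that numbering from this end puts the carbonyl group at C-2 rather than C-6.
With this numbering: the carbonyl at C-2; an iodo group at C-1; methyl groups at C-3 and C-5.
Substituent prefixes are cited in alphabetical order (multiplying prefixes like di-/tri- are ignored for ordering).
The name is 1-iodo-3,5-dimethylheptan-2-one.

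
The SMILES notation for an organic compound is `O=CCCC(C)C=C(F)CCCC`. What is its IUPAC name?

The longest chain bearing the –CHO group and the multiple bond is 10 carbons long (decane).
The principal characteristic group is an aldehyde (terminal –CHO), named with the suffix -al.
There is one C=C double bond, indicated by the ending -ene.
Choose the numbering such that the aldehyde carbon is C-1 by definition.
This places the double bond between C-5 and C-6; a fluoro group at C-6; a methyl group at C-4.
The substituents are ordered alphabetically, ignoring any di-/tri- multipliers.
Assembling the pieces gives 6-fluoro-4-methyldec-5-enal.

6-fluoro-4-methyldec-5-enal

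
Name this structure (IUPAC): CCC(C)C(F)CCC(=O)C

5-fluoro-6-methyloctan-2-one

Counting along the main chain through the carbonyl gives 8 carbons: the parent is octane.
The highest-priority functional group is a ketone (C=O on an internal carbon), so the name ends in -one.
The numbering direction is chosen so that numbering from this end puts the carbonyl group at C-2 rather than C-7.
This places the carbonyl at C-2; a fluoro group at C-5; a methyl group at C-6.
Prefixes are listed alphabetically: fluoro, methyl.
The name is 5-fluoro-6-methyloctan-2-one.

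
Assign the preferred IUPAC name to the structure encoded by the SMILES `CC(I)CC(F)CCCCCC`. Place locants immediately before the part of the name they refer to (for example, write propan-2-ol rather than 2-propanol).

The parent chain contains 10 carbons (decane).
The numbering direction is chosen so that the substituent locant set {2,4} is lower than {7,9} at the first point of difference.
With this numbering: a fluoro group at C-4; an iodo group at C-2.
Substituent prefixes are cited in alphabetical order (multiplying prefixes like di-/tri- are ignored for ordering).
Putting it together: 4-fluoro-2-iododecane.

4-fluoro-2-iododecane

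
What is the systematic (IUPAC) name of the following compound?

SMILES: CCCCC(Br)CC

The longest carbon chain is 7 atoms: the parent is heptane.
Number the chain so that the substituent locant set {3} is lower than {5} at the first point of difference.
With this numbering: a bromo group at C-3.
The name is 3-bromoheptane.

3-bromoheptane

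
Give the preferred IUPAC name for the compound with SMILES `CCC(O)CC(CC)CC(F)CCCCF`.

The longest carbon chain that includes the –OH group has 11 carbons, so the parent hydride is undecane.
The principal characteristic group is an alcohol (–OH), named with the suffix -ol.
Choose the numbering such that numbering from this end puts the hydroxyl group at C-3 rather than C-9.
That gives the hydroxyl at C-3; an ethyl group at C-5; fluoro groups at C-7 and C-11.
Prefixes are listed alphabetically: ethyl, fluoro.
Putting it together: 5-ethyl-7,11-difluoroundecan-3-ol.

5-ethyl-7,11-difluoroundecan-3-ol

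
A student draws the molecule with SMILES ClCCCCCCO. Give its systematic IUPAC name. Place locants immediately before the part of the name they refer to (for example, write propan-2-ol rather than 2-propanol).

Counting along the main chain through the –OH group gives 6 carbons: the parent is hexane.
The highest-priority functional group is an alcohol (–OH), so the name ends in -ol.
Choose the numbering such that numbering from this end puts the hydroxyl group at C-1 rather than C-6.
That gives the hydroxyl at C-1; a chloro group at C-6.
Assembling the pieces gives 6-chlorohexan-1-ol.

6-chlorohexan-1-ol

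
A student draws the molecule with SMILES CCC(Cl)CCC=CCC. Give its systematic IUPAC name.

7-chloronon-3-ene

The longest chain bearing the multiple bond is 9 carbons long (nonane).
A C=C double bond in the chain gives the infix -ene-.
Number the chain so that numbering from this end puts the double bond at C-3 rather than C-6.
This places the double bond between C-3 and C-4; a chloro group at C-7.
Assembling the pieces gives 7-chloronon-3-ene.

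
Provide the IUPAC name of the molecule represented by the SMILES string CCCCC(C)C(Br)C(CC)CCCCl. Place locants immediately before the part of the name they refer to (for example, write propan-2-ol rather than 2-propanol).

The longest continuous carbon chain has 10 atoms, so the parent hydride is decane.
Number the chain so that the substituent locant set {1,4,5,6} is lower than {5,6,7,10} at the first point of difference.
That gives a bromo group at C-5; a chloro group at C-1; an ethyl group at C-4; a methyl group at C-6.
Prefixes are listed alphabetically: bromo, chloro, ethyl, methyl.
Assembling the pieces gives 5-bromo-1-chloro-4-ethyl-6-methyldecane.

5-bromo-1-chloro-4-ethyl-6-methyldecane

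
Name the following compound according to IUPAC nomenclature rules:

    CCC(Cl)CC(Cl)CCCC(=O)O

5,7-dichlorononanoic acid

Counting along the main chain through the –COOH group gives 9 carbons: the parent is nonane.
The highest-priority functional group is a carboxylic acid (terminal –COOH), so the name ends in -oic acid.
The numbering direction is chosen so that the carboxylic acid carbon is C-1 by definition.
This places chloro groups at C-5 and C-7.
The name is 5,7-dichlorononanoic acid.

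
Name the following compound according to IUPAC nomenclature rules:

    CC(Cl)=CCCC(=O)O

5-chlorohex-4-enoic acid

The longest chain bearing the –COOH group and the multiple bond is 6 carbons long (hexane).
The highest-priority functional group is a carboxylic acid (terminal –COOH), so the name ends in -oic acid.
There is one C=C double bond, indicated by the ending -ene.
Number the chain so that the carboxylic acid carbon is C-1 by definition.
This places the double bond between C-4 and C-5; a chloro group at C-5.
Putting it together: 5-chlorohex-4-enoic acid.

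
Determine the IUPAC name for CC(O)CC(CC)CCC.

The longest chain bearing the –OH group is 7 carbons long (heptane).
The principal characteristic group is an alcohol (–OH), named with the suffix -ol.
The numbering direction is chosen so that numbering from this end puts the hydroxyl group at C-2 rather than C-6.
That gives the hydroxyl at C-2; an ethyl group at C-4.
Putting it together: 4-ethylheptan-2-ol.

4-ethylheptan-2-ol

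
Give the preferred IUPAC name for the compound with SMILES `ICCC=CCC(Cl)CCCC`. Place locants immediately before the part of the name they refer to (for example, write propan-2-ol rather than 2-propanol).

6-chloro-1-iododec-3-ene

Counting along the main chain through the multiple bond gives 10 carbons: the parent is decane.
A C=C double bond in the chain gives the infix -ene-.
The numbering direction is chosen so that numbering from this end puts the double bond at C-3 rather than C-7.
With this numbering: the double bond between C-3 and C-4; a chloro group at C-6; an iodo group at C-1.
The substituents are ordered alphabetically, ignoring any di-/tri- multipliers.
Assembling the pieces gives 6-chloro-1-iododec-3-ene.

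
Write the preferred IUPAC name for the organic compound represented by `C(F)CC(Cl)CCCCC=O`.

Counting along the main chain through the –CHO group gives 8 carbons: the parent is octane.
The highest-priority functional group is an aldehyde (terminal –CHO), so the name ends in -al.
Number the chain so that the aldehyde carbon is C-1 by definition.
This places a chloro group at C-6; a fluoro group at C-8.
The substituents are ordered alphabetically, ignoring any di-/tri- multipliers.
The name is 6-chloro-8-fluorooctanal.

6-chloro-8-fluorooctanal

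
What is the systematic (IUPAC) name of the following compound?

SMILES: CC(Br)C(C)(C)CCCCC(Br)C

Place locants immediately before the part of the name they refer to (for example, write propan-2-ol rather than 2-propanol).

The parent chain contains 9 carbons (nonane).
Choose the numbering such that the substituent locant set {2,3,3,8} is lower than {2,7,7,8} at the first point of difference.
With this numbering: bromo groups at C-2 and C-8; two methyl groups at C-3.
Prefixes are listed alphabetically: bromo, methyl.
The name is 2,8-dibromo-3,3-dimethylnonane.

2,8-dibromo-3,3-dimethylnonane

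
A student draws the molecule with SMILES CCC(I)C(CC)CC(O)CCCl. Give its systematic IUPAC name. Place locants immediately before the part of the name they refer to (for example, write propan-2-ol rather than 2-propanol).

The longest carbon chain that includes the –OH group has 8 carbons, so the parent hydride is octane.
The highest-priority functional group is an alcohol (–OH), so the name ends in -ol.
The numbering direction is chosen so that numbering from this end puts the hydroxyl group at C-3 rather than C-6.
This places the hydroxyl at C-3; a chloro group at C-1; an ethyl group at C-5; an iodo group at C-6.
Prefixes are listed alphabetically: chloro, ethyl, iodo.
Putting it together: 1-chloro-5-ethyl-6-iodooctan-3-ol.

1-chloro-5-ethyl-6-iodooctan-3-ol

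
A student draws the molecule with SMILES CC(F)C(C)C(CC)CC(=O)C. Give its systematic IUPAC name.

4-ethyl-6-fluoro-5-methylheptan-2-one

The longest carbon chain that includes the carbonyl has 7 carbons, so the parent hydride is heptane.
The highest-priority functional group is a ketone (C=O on an internal carbon), so the name ends in -one.
Number the chain so that numbering from this end puts the carbonyl group at C-2 rather than C-6.
That gives the carbonyl at C-2; an ethyl group at C-4; a fluoro group at C-6; a methyl group at C-5.
Substituent prefixes are cited in alphabetical order (multiplying prefixes like di-/tri- are ignored for ordering).
Assembling the pieces gives 4-ethyl-6-fluoro-5-methylheptan-2-one.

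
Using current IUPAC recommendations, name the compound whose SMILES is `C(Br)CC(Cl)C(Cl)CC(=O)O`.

6-bromo-3,4-dichlorohexanoic acid

The longest carbon chain that includes the –COOH group has 6 carbons, so the parent hydride is hexane.
The highest-priority functional group is a carboxylic acid (terminal –COOH), so the name ends in -oic acid.
The numbering direction is chosen so that the carboxylic acid carbon is C-1 by definition.
With this numbering: a bromo group at C-6; chloro groups at C-3 and C-4.
Prefixes are listed alphabetically: bromo, chloro.
The name is 6-bromo-3,4-dichlorohexanoic acid.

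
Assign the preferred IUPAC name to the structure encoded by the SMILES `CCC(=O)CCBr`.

1-bromopentan-3-one

The longest carbon chain that includes the carbonyl has 5 carbons, so the parent hydride is pentane.
A ketone (C=O on an internal carbon) is the principal characteristic group, giving the suffix -one.
Choose the numbering such that the substituent locant set {1} is lower than {5} at the first point of difference.
This places the carbonyl at C-3; a bromo group at C-1.
Putting it together: 1-bromopentan-3-one.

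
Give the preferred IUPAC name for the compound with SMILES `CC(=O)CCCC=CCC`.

non-6-en-2-one

Counting along the main chain through the carbonyl and the multiple bond gives 9 carbons: the parent is nonane.
The principal characteristic group is a ketone (C=O on an internal carbon), named with the suffix -one.
There is one C=C double bond, indicated by the ending -ene.
The numbering direction is chosen so that numbering from this end puts the carbonyl group at C-2 rather than C-8.
This places the carbonyl at C-2; the double bond between C-6 and C-7.
The name is non-6-en-2-one.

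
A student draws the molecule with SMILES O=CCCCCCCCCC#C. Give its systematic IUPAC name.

Counting along the main chain through the –CHO group and the multiple bond gives 11 carbons: the parent is undecane.
An aldehyde (terminal –CHO) is the principal characteristic group, giving the suffix -al.
The chain contains a C≡C triple bond, so the unsaturation ending is -yne.
The numbering direction is chosen so that the aldehyde carbon is C-1 by definition.
That gives the triple bond between C-10 and C-11.
Putting it together: undec-10-ynal.

undec-10-ynal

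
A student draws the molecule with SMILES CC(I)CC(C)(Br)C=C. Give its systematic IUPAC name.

The longest carbon chain that includes the multiple bond has 6 carbons, so the parent hydride is hexane.
A C=C double bond in the chain gives the infix -ene-.
The numbering direction is chosen so that numbering from this end puts the double bond at C-1 rather than C-5.
With this numbering: the double bond between C-1 and C-2; a bromo group at C-3; an iodo group at C-5; a methyl group at C-3.
The substituents are ordered alphabetically, ignoring any di-/tri- multipliers.
The name is 3-bromo-5-iodo-3-methylhex-1-ene.

3-bromo-5-iodo-3-methylhex-1-ene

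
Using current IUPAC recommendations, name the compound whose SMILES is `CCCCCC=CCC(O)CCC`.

The longest chain bearing the –OH group and the multiple bond is 12 carbons long (dodecane).
The highest-priority functional group is an alcohol (–OH), so the name ends in -ol.
There is one C=C double bond, indicated by the ending -ene.
Choose the numbering such that numbering from this end puts the hydroxyl group at C-4 rather than C-9.
That gives the hydroxyl at C-4; the double bond between C-6 and C-7.
The name is dodec-6-en-4-ol.

dodec-6-en-4-ol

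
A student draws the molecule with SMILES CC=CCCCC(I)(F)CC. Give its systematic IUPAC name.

The longest chain bearing the multiple bond is 9 carbons long (nonane).
The chain contains a C=C double bond, so the unsaturation ending is -ene.
The numbering direction is chosen so that numbering from this end puts the double bond at C-2 rather than C-7.
With this numbering: the double bond between C-2 and C-3; a fluoro group at C-7; an iodo group at C-7.
Substituent prefixes are cited in alphabetical order (multiplying prefixes like di-/tri- are ignored for ordering).
Assembling the pieces gives 7-fluoro-7-iodonon-2-ene.

7-fluoro-7-iodonon-2-ene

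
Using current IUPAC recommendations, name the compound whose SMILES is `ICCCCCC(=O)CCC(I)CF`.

The longest chain bearing the carbonyl is 10 carbons long (decane).
A ketone (C=O on an internal carbon) is the principal characteristic group, giving the suffix -one.
Number the chain so that numbering from this end puts the carbonyl group at C-5 rather than C-6.
With this numbering: the carbonyl at C-5; a fluoro group at C-1; iodo groups at C-2 and C-10.
Prefixes are listed alphabetically: fluoro, iodo.
The name is 1-fluoro-2,10-diiododecan-5-one.

1-fluoro-2,10-diiododecan-5-one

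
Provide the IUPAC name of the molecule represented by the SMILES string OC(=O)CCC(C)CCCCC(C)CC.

4,9-dimethylundecanoic acid

Counting along the main chain through the –COOH group gives 11 carbons: the parent is undecane.
The principal characteristic group is a carboxylic acid (terminal –COOH), named with the suffix -oic acid.
Number the chain so that the carboxylic acid carbon is C-1 by definition.
This places methyl groups at C-4 and C-9.
Putting it together: 4,9-dimethylundecanoic acid.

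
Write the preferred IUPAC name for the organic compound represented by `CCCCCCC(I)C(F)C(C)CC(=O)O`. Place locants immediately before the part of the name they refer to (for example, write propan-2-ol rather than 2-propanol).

4-fluoro-5-iodo-3-methylundecanoic acid

The longest chain bearing the –COOH group is 11 carbons long (undecane).
A carboxylic acid (terminal –COOH) is the principal characteristic group, giving the suffix -oic acid.
The numbering direction is chosen so that the carboxylic acid carbon is C-1 by definition.
With this numbering: a fluoro group at C-4; an iodo group at C-5; a methyl group at C-3.
Prefixes are listed alphabetically: fluoro, iodo, methyl.
Putting it together: 4-fluoro-5-iodo-3-methylundecanoic acid.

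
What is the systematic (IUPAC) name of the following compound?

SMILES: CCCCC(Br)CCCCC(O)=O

The longest carbon chain that includes the –COOH group has 10 carbons, so the parent hydride is decane.
The principal characteristic group is a carboxylic acid (terminal –COOH), named with the suffix -oic acid.
The numbering direction is chosen so that the carboxylic acid carbon is C-1 by definition.
This places a bromo group at C-6.
The name is 6-bromodecanoic acid.

6-bromodecanoic acid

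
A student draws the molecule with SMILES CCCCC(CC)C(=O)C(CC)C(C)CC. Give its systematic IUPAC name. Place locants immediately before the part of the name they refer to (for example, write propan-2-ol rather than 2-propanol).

Counting along the main chain through the carbonyl gives 10 carbons: the parent is decane.
A ketone (C=O on an internal carbon) is the principal characteristic group, giving the suffix -one.
The numbering direction is chosen so that numbering from this end puts the carbonyl group at C-5 rather than C-6.
That gives the carbonyl at C-5; ethyl groups at C-4 and C-6; a methyl group at C-3.
Prefixes are listed alphabetically: ethyl, methyl.
Putting it together: 4,6-diethyl-3-methyldecan-5-one.

4,6-diethyl-3-methyldecan-5-one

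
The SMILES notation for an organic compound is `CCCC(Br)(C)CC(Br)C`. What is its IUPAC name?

The longest continuous carbon chain has 7 atoms, so the parent hydride is heptane.
Choose the numbering such that the substituent locant set {2,4,4} is lower than {4,4,6} at the first point of difference.
This places bromo groups at C-2 and C-4; a methyl group at C-4.
Substituent prefixes are cited in alphabetical order (multiplying prefixes like di-/tri- are ignored for ordering).
Putting it together: 2,4-dibromo-4-methylheptane.

2,4-dibromo-4-methylheptane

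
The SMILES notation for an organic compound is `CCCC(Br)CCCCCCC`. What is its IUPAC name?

4-bromoundecane

The longest continuous carbon chain has 11 atoms, so the parent hydride is undecane.
Choose the numbering such that the substituent locant set {4} is lower than {8} at the first point of difference.
With this numbering: a bromo group at C-4.
The name is 4-bromoundecane.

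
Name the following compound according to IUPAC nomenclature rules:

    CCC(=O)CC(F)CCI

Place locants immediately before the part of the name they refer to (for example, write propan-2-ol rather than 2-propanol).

Counting along the main chain through the carbonyl gives 7 carbons: the parent is heptane.
The principal characteristic group is a ketone (C=O on an internal carbon), named with the suffix -one.
Choose the numbering such that numbering from this end puts the carbonyl group at C-3 rather than C-5.
With this numbering: the carbonyl at C-3; a fluoro group at C-5; an iodo group at C-7.
Prefixes are listed alphabetically: fluoro, iodo.
Putting it together: 5-fluoro-7-iodoheptan-3-one.

5-fluoro-7-iodoheptan-3-one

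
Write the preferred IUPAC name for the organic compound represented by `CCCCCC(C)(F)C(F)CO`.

2,3-difluoro-3-methyloctan-1-ol

The longest carbon chain that includes the –OH group has 8 carbons, so the parent hydride is octane.
The highest-priority functional group is an alcohol (–OH), so the name ends in -ol.
Choose the numbering such that numbering from this end puts the hydroxyl group at C-1 rather than C-8.
This places the hydroxyl at C-1; fluoro groups at C-2 and C-3; a methyl group at C-3.
Prefixes are listed alphabetically: fluoro, methyl.
The name is 2,3-difluoro-3-methyloctan-1-ol.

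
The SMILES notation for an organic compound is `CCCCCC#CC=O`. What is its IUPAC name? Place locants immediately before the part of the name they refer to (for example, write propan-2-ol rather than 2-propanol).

oct-2-ynal

The longest chain bearing the –CHO group and the multiple bond is 8 carbons long (octane).
An aldehyde (terminal –CHO) is the principal characteristic group, giving the suffix -al.
A C≡C triple bond in the chain gives the infix -yne-.
Choose the numbering such that the aldehyde carbon is C-1 by definition.
With this numbering: the triple bond between C-2 and C-3.
Putting it together: oct-2-ynal.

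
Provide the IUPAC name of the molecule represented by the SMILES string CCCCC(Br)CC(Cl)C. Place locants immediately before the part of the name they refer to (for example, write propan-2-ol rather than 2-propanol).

4-bromo-2-chlorooctane

The longest carbon chain is 8 atoms: the parent is octane.
Number the chain so that the substituent locant set {2,4} is lower than {5,7} at the first point of difference.
With this numbering: a bromo group at C-4; a chloro group at C-2.
Prefixes are listed alphabetically: bromo, chloro.
Assembling the pieces gives 4-bromo-2-chlorooctane.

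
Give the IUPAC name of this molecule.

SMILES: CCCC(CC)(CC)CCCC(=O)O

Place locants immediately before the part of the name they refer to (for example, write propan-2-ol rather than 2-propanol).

5,5-diethyloctanoic acid

The longest carbon chain that includes the –COOH group has 8 carbons, so the parent hydride is octane.
The highest-priority functional group is a carboxylic acid (terminal –COOH), so the name ends in -oic acid.
The numbering direction is chosen so that the carboxylic acid carbon is C-1 by definition.
With this numbering: two ethyl groups at C-5.
The name is 5,5-diethyloctanoic acid.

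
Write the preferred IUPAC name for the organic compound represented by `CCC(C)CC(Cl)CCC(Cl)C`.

The longest continuous carbon chain has 9 atoms, so the parent hydride is nonane.
Number the chain so that the substituent locant set {2,5,7} is lower than {3,5,8} at the first point of difference.
That gives chloro groups at C-2 and C-5; a methyl group at C-7.
Substituent prefixes are cited in alphabetical order (multiplying prefixes like di-/tri- are ignored for ordering).
Putting it together: 2,5-dichloro-7-methylnonane.

2,5-dichloro-7-methylnonane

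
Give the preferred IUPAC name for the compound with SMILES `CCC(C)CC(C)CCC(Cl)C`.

The longest carbon chain is 9 atoms: the parent is nonane.
Number the chain so that the substituent locant set {2,5,7} is lower than {3,5,8} at the first point of difference.
This places a chloro group at C-2; methyl groups at C-5 and C-7.
The substituents are ordered alphabetically, ignoring any di-/tri- multipliers.
The name is 2-chloro-5,7-dimethylnonane.

2-chloro-5,7-dimethylnonane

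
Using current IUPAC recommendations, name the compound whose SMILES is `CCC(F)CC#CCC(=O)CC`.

8-fluorodec-5-yn-3-one

The longest chain bearing the carbonyl and the multiple bond is 10 carbons long (decane).
The principal characteristic group is a ketone (C=O on an internal carbon), named with the suffix -one.
There is one C≡C triple bond, indicated by the ending -yne.
Choose the numbering such that numbering from this end puts the carbonyl group at C-3 rather than C-8.
This places the carbonyl at C-3; the triple bond between C-5 and C-6; a fluoro group at C-8.
The name is 8-fluorodec-5-yn-3-one.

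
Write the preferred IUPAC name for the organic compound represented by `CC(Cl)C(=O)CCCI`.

2-chloro-6-iodohexan-3-one

The longest carbon chain that includes the carbonyl has 6 carbons, so the parent hydride is hexane.
The highest-priority functional group is a ketone (C=O on an internal carbon), so the name ends in -one.
Choose the numbering such that numbering from this end puts the carbonyl group at C-3 rather than C-4.
This places the carbonyl at C-3; a chloro group at C-2; an iodo group at C-6.
Prefixes are listed alphabetically: chloro, iodo.
Assembling the pieces gives 2-chloro-6-iodohexan-3-one.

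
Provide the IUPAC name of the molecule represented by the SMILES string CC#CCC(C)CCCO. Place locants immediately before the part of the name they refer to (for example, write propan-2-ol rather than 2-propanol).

The longest carbon chain that includes the –OH group and the multiple bond has 8 carbons, so the parent hydride is octane.
An alcohol (–OH) is the principal characteristic group, giving the suffix -ol.
The chain contains a C≡C triple bond, so the unsaturation ending is -yne.
The numbering direction is chosen so that numbering from this end puts the hydroxyl group at C-1 rather than C-8.
That gives the hydroxyl at C-1; the triple bond between C-6 and C-7; a methyl group at C-4.
Assembling the pieces gives 4-methyloct-6-yn-1-ol.

4-methyloct-6-yn-1-ol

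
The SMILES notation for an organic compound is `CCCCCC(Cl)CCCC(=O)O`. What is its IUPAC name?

Counting along the main chain through the –COOH group gives 10 carbons: the parent is decane.
A carboxylic acid (terminal –COOH) is the principal characteristic group, giving the suffix -oic acid.
Number the chain so that the carboxylic acid carbon is C-1 by definition.
That gives a chloro group at C-5.
Assembling the pieces gives 5-chlorodecanoic acid.

5-chlorodecanoic acid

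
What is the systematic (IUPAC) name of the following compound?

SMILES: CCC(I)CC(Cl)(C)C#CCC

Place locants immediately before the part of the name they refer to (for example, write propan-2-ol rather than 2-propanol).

Counting along the main chain through the multiple bond gives 9 carbons: the parent is nonane.
There is one C≡C triple bond, indicated by the ending -yne.
The numbering direction is chosen so that numbering from this end puts the triple bond at C-3 rather than C-6.
This places the triple bond between C-3 and C-4; a chloro group at C-5; an iodo group at C-7; a methyl group at C-5.
Prefixes are listed alphabetically: chloro, iodo, methyl.
Putting it together: 5-chloro-7-iodo-5-methylnon-3-yne.

5-chloro-7-iodo-5-methylnon-3-yne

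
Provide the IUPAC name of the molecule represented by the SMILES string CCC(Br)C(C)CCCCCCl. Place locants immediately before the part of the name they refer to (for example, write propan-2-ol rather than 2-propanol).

The parent chain contains 9 carbons (nonane).
Choose the numbering such that the substituent locant set {1,6,7} is lower than {3,4,9} at the first point of difference.
This places a bromo group at C-7; a chloro group at C-1; a methyl group at C-6.
Prefixes are listed alphabetically: bromo, chloro, methyl.
The name is 7-bromo-1-chloro-6-methylnonane.

7-bromo-1-chloro-6-methylnonane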